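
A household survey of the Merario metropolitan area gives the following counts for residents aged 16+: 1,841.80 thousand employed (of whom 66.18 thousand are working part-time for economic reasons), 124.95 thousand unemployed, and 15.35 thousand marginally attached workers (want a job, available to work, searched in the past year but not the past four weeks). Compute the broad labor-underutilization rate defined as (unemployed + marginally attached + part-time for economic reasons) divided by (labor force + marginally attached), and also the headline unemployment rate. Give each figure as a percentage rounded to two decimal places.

Labor force = 1,841.80 + 124.95 = 1,966.75 thousand.
Numerator = 124.95 + 15.35 + 66.18 = 206.48 thousand.
Denominator = 1,966.75 + 15.35 = 1,982.10 thousand.
Broad rate = 206.48 / 1,982.10 = 10.42%.
Headline unemployment rate = 124.95 / 1,966.75 = 6.35%.

Broad underutilization rate ≈ 10.42%; headline unemployment rate ≈ 6.35%.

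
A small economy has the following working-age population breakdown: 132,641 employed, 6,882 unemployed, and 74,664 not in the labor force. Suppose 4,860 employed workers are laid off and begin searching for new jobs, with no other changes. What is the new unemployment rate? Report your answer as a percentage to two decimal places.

Initially, labor force = 132,641 + 6,882 = 139,523, so u = 6,882/139,523 = 4.93%.
After the change, employed falls and unemployed rises by 4,860; labor force unchanged → E = 127,781, U = 11,742, labor force = 139,523.
New unemployment rate = 11,742 / 139,523 = 8.42%.

New unemployment rate ≈ 8.42%.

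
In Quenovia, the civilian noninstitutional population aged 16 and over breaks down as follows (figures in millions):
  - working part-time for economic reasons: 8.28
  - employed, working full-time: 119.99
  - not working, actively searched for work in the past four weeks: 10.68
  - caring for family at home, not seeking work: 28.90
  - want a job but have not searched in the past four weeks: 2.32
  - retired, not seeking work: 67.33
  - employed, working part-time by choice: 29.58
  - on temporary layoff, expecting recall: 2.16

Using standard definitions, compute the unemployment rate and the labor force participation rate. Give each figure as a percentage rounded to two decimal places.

Unemployment rate ≈ 7.52%; labor force participation rate ≈ 63.40%.

Employed = 8.28 + 119.99 + 29.58 = 157.85 million (anyone who worked, including part-time for economic reasons, counts as employed).
Unemployed = 10.68 + 2.16 = 12.84 million (jobless and actively searching, or on temporary layoff).
Labor force = 157.85 + 12.84 = 170.69 million.
Not in labor force = 28.90 + 2.32 + 67.33 = 98.55 million (those not working and not actively searching are outside the labor force — including those who want a job but have given up searching).
Civilian working-age population = 170.69 + 98.55 = 269.24 million.
Unemployment rate = 12.84 / 170.69 = 7.52%.
Labor force participation rate = 170.69 / 269.24 = 63.40%.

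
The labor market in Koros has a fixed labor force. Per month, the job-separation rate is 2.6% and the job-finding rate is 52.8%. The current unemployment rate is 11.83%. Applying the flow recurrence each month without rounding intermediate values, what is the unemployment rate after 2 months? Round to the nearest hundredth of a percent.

Unemployment rate after two months ≈ 6.11%.

With a fixed labor force, u_{t+1} = u_t + s·(1−u_t) − f·u_t = u_t·(1−s−f) + s.
Here 1−s−f = 0.446 and s = 0.026.
u_1 = 0.118300 × 0.446 + 0.026 = 0.078762.
u_2 = 0.078762 × 0.446 + 0.026 = 0.061128.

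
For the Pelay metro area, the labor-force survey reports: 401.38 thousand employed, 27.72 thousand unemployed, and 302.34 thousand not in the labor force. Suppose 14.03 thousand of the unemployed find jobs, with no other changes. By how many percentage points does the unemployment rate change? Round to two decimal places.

Initially, labor force = 401.38 + 27.72 = 429.10 thousand, so u = 27.72/429.10 = 6.46%.
After the change, unemployed falls and employed rises by 14.03; labor force unchanged → E = 415.41, U = 13.69, labor force = 429.10 thousand.
New unemployment rate = 13.69 / 429.10 = 3.19%.
Change = 3.19% − 6.46% = −3.27 percentage points.

The unemployment rate changes by −3.27 percentage points.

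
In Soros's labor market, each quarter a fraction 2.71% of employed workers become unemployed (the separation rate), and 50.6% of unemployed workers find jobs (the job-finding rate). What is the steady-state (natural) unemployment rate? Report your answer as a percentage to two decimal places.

At steady state the flows balance: s·E = f·U, so U/(E+U) = s/(s+f).
u* = 2.71 / (2.71 + 50.6) = 2.71 / 53.31 = 5.08%.

Steady-state unemployment rate ≈ 5.08%.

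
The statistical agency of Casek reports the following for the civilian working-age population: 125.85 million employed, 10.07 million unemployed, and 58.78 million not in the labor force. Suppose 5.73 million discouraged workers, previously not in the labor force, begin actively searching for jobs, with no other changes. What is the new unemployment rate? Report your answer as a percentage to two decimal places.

Initially, labor force = 125.85 + 10.07 = 135.92 million, so u = 10.07/135.92 = 7.41%.
After the change, unemployed and labor force both rise by 5.73 → E = 125.85, U = 15.80, labor force = 141.65 million.
New unemployment rate = 15.80 / 141.65 = 11.15%.

New unemployment rate ≈ 11.15%.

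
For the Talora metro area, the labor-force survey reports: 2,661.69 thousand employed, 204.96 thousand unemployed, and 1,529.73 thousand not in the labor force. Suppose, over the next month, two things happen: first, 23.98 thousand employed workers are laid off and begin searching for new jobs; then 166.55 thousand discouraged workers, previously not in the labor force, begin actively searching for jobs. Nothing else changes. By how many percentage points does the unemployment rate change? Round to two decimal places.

Initially, labor force = 2,661.69 + 204.96 = 2,866.65 thousand, so u = 204.96/2,866.65 = 7.15%.
After the first change, employed falls and unemployed rises by 23.98; labor force unchanged → E = 2,637.71, U = 228.94, labor force = 2,866.65 thousand.
After the second change, unemployed and labor force both rise by 166.55 → E = 2,637.71, U = 395.49, labor force = 3,033.20 thousand.
New unemployment rate = 395.49 / 3,033.20 = 13.04%.
Change = 13.04% − 7.15% = +5.89 percentage points.

The unemployment rate changes by +5.89 percentage points.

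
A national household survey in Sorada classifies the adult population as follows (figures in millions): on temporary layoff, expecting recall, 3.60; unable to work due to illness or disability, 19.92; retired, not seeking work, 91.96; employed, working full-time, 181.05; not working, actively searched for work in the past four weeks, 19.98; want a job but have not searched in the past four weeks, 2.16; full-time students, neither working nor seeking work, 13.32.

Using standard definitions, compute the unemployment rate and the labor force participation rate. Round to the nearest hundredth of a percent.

Employed = 181.05 million.
Unemployed = 3.60 + 19.98 = 23.58 million (jobless and actively searching, or on temporary layoff).
Labor force = 181.05 + 23.58 = 204.63 million.
Not in labor force = 19.92 + 91.96 + 2.16 + 13.32 = 127.36 million (those not working and not actively searching are outside the labor force — including those who want a job but have given up searching).
Civilian working-age population = 204.63 + 127.36 = 331.99 million.
Unemployment rate = 23.58 / 204.63 = 11.52%.
Labor force participation rate = 204.63 / 331.99 = 61.64%.

Unemployment rate ≈ 11.52%; labor force participation rate ≈ 61.64%.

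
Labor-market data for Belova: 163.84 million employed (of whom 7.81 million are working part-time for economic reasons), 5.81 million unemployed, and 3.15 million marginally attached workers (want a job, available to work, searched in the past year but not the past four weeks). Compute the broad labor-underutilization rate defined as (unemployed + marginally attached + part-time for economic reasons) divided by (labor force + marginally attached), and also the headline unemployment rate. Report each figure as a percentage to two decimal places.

Labor force = 163.84 + 5.81 = 169.65 million.
Numerator = 5.81 + 3.15 + 7.81 = 16.77 million.
Denominator = 169.65 + 3.15 = 172.80 million.
Broad rate = 16.77 / 172.80 = 9.70%.
Headline unemployment rate = 5.81 / 169.65 = 3.42%.

Broad underutilization rate ≈ 9.70%; headline unemployment rate ≈ 3.42%.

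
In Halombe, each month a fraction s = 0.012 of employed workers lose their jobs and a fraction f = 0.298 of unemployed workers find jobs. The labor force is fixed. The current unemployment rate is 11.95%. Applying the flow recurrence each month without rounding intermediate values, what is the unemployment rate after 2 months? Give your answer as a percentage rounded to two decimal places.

With a fixed labor force, u_{t+1} = u_t + s·(1−u_t) − f·u_t = u_t·(1−s−f) + s.
Here 1−s−f = 0.690 and s = 0.012.
u_1 = 0.119500 × 0.690 + 0.012 = 0.094455.
u_2 = 0.094455 × 0.690 + 0.012 = 0.077174.

Unemployment rate after two months ≈ 7.72%.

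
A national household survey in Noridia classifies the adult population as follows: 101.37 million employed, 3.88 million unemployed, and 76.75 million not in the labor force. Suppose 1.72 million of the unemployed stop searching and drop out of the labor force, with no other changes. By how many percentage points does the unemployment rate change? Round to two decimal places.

Initially, labor force = 101.37 + 3.88 = 105.25 million, so u = 3.88/105.25 = 3.69%.
After the change, unemployed and labor force both fall by 1.72 → E = 101.37, U = 2.16, labor force = 103.53 million.
New unemployment rate = 2.16 / 103.53 = 2.09%.
Change = 2.09% − 3.69% = −1.60 percentage points.

The unemployment rate changes by −1.60 percentage points.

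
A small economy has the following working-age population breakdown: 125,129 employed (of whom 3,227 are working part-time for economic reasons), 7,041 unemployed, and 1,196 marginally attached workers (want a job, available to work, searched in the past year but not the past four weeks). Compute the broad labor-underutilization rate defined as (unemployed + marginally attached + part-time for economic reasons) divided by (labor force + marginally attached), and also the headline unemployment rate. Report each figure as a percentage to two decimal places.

Labor force = 125,129 + 7,041 = 132,170.
Numerator = 7,041 + 1,196 + 3,227 = 11,464.
Denominator = 132,170 + 1,196 = 133,366.
Broad rate = 11,464 / 133,366 = 8.60%.
Headline unemployment rate = 7,041 / 132,170 = 5.33%.

Broad underutilization rate ≈ 8.60%; headline unemployment rate ≈ 5.33%.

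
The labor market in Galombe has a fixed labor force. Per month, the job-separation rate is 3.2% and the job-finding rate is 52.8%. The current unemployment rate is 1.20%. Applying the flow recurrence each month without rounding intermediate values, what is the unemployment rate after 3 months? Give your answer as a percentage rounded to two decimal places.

Unemployment rate after three months ≈ 5.33%.

With a fixed labor force, u_{t+1} = u_t + s·(1−u_t) − f·u_t = u_t·(1−s−f) + s.
Here 1−s−f = 0.440 and s = 0.032.
u_1 = 0.012000 × 0.440 + 0.032 = 0.037280.
u_2 = 0.037280 × 0.440 + 0.032 = 0.048403.
u_3 = 0.048403 × 0.440 + 0.032 = 0.053297.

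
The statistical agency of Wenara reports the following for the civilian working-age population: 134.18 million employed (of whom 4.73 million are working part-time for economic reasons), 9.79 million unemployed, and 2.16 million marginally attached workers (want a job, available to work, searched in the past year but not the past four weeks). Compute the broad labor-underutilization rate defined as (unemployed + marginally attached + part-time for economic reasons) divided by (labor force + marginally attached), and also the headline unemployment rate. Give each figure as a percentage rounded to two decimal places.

Broad underutilization rate ≈ 11.41%; headline unemployment rate ≈ 6.80%.

Labor force = 134.18 + 9.79 = 143.97 million.
Numerator = 9.79 + 2.16 + 4.73 = 16.68 million.
Denominator = 143.97 + 2.16 = 146.13 million.
Broad rate = 16.68 / 146.13 = 11.41%.
Headline unemployment rate = 9.79 / 143.97 = 6.80%.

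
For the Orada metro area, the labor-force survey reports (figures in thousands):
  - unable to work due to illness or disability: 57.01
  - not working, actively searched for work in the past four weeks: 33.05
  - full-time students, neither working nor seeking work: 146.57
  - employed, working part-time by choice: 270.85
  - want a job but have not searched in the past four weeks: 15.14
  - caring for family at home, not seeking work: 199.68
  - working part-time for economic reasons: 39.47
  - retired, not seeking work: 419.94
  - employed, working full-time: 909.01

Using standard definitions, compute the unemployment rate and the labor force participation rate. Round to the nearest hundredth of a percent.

Employed = 270.85 + 39.47 + 909.01 = 1,219.33 thousand (anyone who worked, including part-time for economic reasons, counts as employed).
Unemployed = 33.05 thousand.
Labor force = 1,219.33 + 33.05 = 1,252.38 thousand.
Not in labor force = 57.01 + 146.57 + 15.14 + 199.68 + 419.94 = 838.34 thousand (those not working and not actively searching are outside the labor force — including those who want a job but have given up searching).
Civilian working-age population = 1,252.38 + 838.34 = 2,090.72 thousand.
Unemployment rate = 33.05 / 1,252.38 = 2.64%.
Labor force participation rate = 1,252.38 / 2,090.72 = 59.90%.

Unemployment rate ≈ 2.64%; labor force participation rate ≈ 59.90%.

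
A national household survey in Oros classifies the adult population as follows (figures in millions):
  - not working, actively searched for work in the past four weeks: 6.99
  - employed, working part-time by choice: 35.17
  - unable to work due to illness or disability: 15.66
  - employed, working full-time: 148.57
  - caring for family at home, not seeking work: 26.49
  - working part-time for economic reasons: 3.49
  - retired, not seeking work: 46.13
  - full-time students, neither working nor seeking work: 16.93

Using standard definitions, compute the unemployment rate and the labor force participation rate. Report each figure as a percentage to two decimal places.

Unemployment rate ≈ 3.60%; labor force participation rate ≈ 64.86%.

Employed = 35.17 + 148.57 + 3.49 = 187.23 million (anyone who worked, including part-time for economic reasons, counts as employed).
Unemployed = 6.99 million.
Labor force = 187.23 + 6.99 = 194.22 million.
Not in labor force = 15.66 + 26.49 + 46.13 + 16.93 = 105.21 million (those not working and not actively searching are outside the labor force).
Civilian working-age population = 194.22 + 105.21 = 299.43 million.
Unemployment rate = 6.99 / 194.22 = 3.60%.
Labor force participation rate = 194.22 / 299.43 = 64.86%.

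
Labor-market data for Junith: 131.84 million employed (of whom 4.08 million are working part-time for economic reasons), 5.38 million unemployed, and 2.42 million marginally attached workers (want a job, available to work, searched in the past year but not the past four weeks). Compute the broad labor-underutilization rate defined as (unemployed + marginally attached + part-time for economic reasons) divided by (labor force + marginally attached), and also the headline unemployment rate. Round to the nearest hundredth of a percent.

Labor force = 131.84 + 5.38 = 137.22 million.
Numerator = 5.38 + 2.42 + 4.08 = 11.88 million.
Denominator = 137.22 + 2.42 = 139.64 million.
Broad rate = 11.88 / 139.64 = 8.51%.
Headline unemployment rate = 5.38 / 137.22 = 3.92%.

Broad underutilization rate ≈ 8.51%; headline unemployment rate ≈ 3.92%.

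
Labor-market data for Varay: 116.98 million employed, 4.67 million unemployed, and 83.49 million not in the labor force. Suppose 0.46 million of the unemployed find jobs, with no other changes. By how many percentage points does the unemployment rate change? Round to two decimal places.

The unemployment rate changes by −0.38 percentage points.

Initially, labor force = 116.98 + 4.67 = 121.65 million, so u = 4.67/121.65 = 3.84%.
After the change, unemployed falls and employed rises by 0.46; labor force unchanged → E = 117.44, U = 4.21, labor force = 121.65 million.
New unemployment rate = 4.21 / 121.65 = 3.46%.
Change = 3.46% − 3.84% = −0.38 percentage points.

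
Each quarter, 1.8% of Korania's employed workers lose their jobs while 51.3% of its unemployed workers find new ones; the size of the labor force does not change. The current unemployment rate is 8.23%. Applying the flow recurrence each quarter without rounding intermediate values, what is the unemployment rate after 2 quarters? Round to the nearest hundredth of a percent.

Unemployment rate after two quarters ≈ 4.45%.

With a fixed labor force, u_{t+1} = u_t + s·(1−u_t) − f·u_t = u_t·(1−s−f) + s.
Here 1−s−f = 0.469 and s = 0.018.
u_1 = 0.082300 × 0.469 + 0.018 = 0.056599.
u_2 = 0.056599 × 0.469 + 0.018 = 0.044545.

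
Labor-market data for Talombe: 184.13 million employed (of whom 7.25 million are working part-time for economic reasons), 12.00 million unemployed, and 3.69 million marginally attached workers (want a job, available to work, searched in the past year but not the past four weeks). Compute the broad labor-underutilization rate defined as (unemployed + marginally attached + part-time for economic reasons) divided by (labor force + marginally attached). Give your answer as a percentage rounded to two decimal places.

Labor force = 184.13 + 12.00 = 196.13 million.
Numerator = 12.00 + 3.69 + 7.25 = 22.94 million.
Denominator = 196.13 + 3.69 = 199.82 million.
Broad rate = 22.94 / 199.82 = 11.48%.

Broad underutilization rate ≈ 11.48%.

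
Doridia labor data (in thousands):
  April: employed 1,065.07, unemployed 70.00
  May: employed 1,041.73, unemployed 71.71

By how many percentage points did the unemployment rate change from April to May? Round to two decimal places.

April: labor force = 1,065.07 + 70.00 = 1,135.07; u = 70.00/1,135.07 = 6.17%.
May: labor force = 1,041.73 + 71.71 = 1,113.44; u = 71.71/1,113.44 = 6.44%.
Change = 6.44% − 6.17% = +0.27 pp.

The unemployment rate changed by +0.27 percentage points.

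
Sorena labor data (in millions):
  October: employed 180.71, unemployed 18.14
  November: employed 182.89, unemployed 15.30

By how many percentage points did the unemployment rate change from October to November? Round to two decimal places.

October: labor force = 180.71 + 18.14 = 198.85; u = 18.14/198.85 = 9.12%.
November: labor force = 182.89 + 15.30 = 198.19; u = 15.30/198.19 = 7.72%.
Change = 7.72% − 9.12% = −1.40 pp.

The unemployment rate changed by −1.40 percentage points.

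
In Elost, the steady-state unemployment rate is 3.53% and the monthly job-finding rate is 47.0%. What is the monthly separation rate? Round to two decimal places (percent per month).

Separation rate ≈ 1.72% per month.

From u* = s/(s+f): s = u·f/(1−u).
s = 0.0353 × 47.0 / (1 − 0.0353) = 1.6591 / 0.9647 ≈ 1.72% per month.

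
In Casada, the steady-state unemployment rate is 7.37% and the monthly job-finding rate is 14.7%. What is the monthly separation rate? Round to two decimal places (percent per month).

From u* = s/(s+f): s = u·f/(1−u).
s = 0.0737 × 14.7 / (1 − 0.0737) = 1.0834 / 0.9263 ≈ 1.17% per month.

Separation rate ≈ 1.17% per month.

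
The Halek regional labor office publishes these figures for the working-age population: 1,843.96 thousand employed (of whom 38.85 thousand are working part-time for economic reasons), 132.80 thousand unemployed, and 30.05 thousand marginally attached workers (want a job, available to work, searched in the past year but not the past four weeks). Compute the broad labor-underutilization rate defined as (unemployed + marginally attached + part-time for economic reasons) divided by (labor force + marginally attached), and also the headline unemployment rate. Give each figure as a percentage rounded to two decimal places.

Labor force = 1,843.96 + 132.80 = 1,976.76 thousand.
Numerator = 132.80 + 30.05 + 38.85 = 201.70 thousand.
Denominator = 1,976.76 + 30.05 = 2,006.81 thousand.
Broad rate = 201.70 / 2,006.81 = 10.05%.
Headline unemployment rate = 132.80 / 1,976.76 = 6.72%.

Broad underutilization rate ≈ 10.05%; headline unemployment rate ≈ 6.72%.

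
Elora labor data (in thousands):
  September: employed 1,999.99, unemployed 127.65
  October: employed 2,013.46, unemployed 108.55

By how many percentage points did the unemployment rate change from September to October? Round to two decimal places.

The unemployment rate changed by −0.88 percentage points.

September: labor force = 1,999.99 + 127.65 = 2,127.64; u = 127.65/2,127.64 = 6.00%.
October: labor force = 2,013.46 + 108.55 = 2,122.01; u = 108.55/2,122.01 = 5.12%.
Change = 5.12% − 6.00% = −0.88 pp.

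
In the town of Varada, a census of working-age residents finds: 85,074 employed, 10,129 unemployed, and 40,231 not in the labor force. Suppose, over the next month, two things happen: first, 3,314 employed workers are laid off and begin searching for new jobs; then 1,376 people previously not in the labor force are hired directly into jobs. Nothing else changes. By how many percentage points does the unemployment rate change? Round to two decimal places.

Initially, labor force = 85,074 + 10,129 = 95,203, so u = 10,129/95,203 = 10.64%.
After the first change, employed falls and unemployed rises by 3,314; labor force unchanged → E = 81,760, U = 13,443, labor force = 95,203.
After the second change, employed and labor force both rise by 1,376; unemployed unchanged → E = 83,136, U = 13,443, labor force = 96,579.
New unemployment rate = 13,443 / 96,579 = 13.92%.
Change = 13.92% − 10.64% = +3.28 percentage points.

The unemployment rate changes by +3.28 percentage points.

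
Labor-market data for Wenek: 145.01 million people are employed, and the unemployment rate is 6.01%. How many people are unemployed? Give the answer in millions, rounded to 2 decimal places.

About 9.27 million are unemployed.

Let U be the number unemployed. The labor force is E + U, and U/(E+U) = 0.0601.
So U = 0.0601 × 145.01 / (1 − 0.0601) = 8.7151 / 0.9399 ≈ 9.27 million.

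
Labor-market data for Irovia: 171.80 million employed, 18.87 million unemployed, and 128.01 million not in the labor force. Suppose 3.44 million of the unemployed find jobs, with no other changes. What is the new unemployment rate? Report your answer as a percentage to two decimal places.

Initially, labor force = 171.80 + 18.87 = 190.67 million, so u = 18.87/190.67 = 9.90%.
After the change, unemployed falls and employed rises by 3.44; labor force unchanged → E = 175.24, U = 15.43, labor force = 190.67 million.
New unemployment rate = 15.43 / 190.67 = 8.09%.

New unemployment rate ≈ 8.09%.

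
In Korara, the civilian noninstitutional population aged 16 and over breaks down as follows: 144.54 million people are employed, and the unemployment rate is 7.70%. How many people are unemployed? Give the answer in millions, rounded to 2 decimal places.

About 12.06 million are unemployed.

Let U be the number unemployed. The labor force is E + U, and U/(E+U) = 0.0770.
So U = 0.0770 × 144.54 / (1 − 0.0770) = 11.1296 / 0.9230 ≈ 12.06 million.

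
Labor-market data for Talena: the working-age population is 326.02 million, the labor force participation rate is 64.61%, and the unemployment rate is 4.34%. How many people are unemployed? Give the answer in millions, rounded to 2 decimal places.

About 9.14 million are unemployed.

Labor force = 0.6461 × 326.02 = 210.64 million.
Unemployed = 0.0434 × 210.64 ≈ 9.14 million.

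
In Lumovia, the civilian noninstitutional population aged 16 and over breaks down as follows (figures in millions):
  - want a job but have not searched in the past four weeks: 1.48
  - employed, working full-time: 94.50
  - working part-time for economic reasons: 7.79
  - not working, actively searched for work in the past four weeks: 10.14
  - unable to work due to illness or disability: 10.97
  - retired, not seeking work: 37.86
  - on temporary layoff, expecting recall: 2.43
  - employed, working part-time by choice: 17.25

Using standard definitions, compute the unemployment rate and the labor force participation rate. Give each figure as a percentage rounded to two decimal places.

Employed = 94.50 + 7.79 + 17.25 = 119.54 million (anyone who worked, including part-time for economic reasons, counts as employed).
Unemployed = 10.14 + 2.43 = 12.57 million (jobless and actively searching, or on temporary layoff).
Labor force = 119.54 + 12.57 = 132.11 million.
Not in labor force = 1.48 + 10.97 + 37.86 = 50.31 million (those not working and not actively searching are outside the labor force — including those who want a job but have given up searching).
Civilian working-age population = 132.11 + 50.31 = 182.42 million.
Unemployment rate = 12.57 / 132.11 = 9.51%.
Labor force participation rate = 132.11 / 182.42 = 72.42%.

Unemployment rate ≈ 9.51%; labor force participation rate ≈ 72.42%.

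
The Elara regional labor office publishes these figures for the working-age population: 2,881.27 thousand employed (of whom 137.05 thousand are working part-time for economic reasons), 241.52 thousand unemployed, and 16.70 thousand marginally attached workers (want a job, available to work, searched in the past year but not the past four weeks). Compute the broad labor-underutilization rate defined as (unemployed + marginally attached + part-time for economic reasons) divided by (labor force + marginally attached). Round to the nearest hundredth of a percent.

Broad underutilization rate ≈ 12.59%.

Labor force = 2,881.27 + 241.52 = 3,122.79 thousand.
Numerator = 241.52 + 16.70 + 137.05 = 395.27 thousand.
Denominator = 3,122.79 + 16.70 = 3,139.49 thousand.
Broad rate = 395.27 / 3,139.49 = 12.59%.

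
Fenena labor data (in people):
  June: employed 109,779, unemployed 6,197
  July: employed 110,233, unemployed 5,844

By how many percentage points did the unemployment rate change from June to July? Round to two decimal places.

The unemployment rate changed by −0.31 percentage points.

June: labor force = 109,779 + 6,197 = 115,976; u = 6,197/115,976 = 5.34%.
July: labor force = 110,233 + 5,844 = 116,077; u = 5,844/116,077 = 5.03%.
Change = 5.03% − 5.34% = −0.31 pp.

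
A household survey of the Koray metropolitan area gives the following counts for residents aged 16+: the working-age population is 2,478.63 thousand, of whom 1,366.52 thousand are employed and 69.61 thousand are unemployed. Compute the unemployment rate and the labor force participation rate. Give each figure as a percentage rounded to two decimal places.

Labor force = employed + unemployed = 1,366.52 + 69.61 = 1,436.13 thousand.
Unemployment rate = 69.61 / 1,436.13 = 4.85%.
Labor force participation rate = 1,436.13 / 2,478.63 = 57.94%.

Unemployment rate ≈ 4.85%; labor force participation rate ≈ 57.94%.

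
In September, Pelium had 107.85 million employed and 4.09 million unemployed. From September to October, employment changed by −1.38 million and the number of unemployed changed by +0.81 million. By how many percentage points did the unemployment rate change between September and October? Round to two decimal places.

September: labor force = 107.85 + 4.09 = 111.94; u = 4.09/111.94 = 3.65%.
October: labor force = 106.47 + 4.90 = 111.37; u = 4.90/111.37 = 4.40%.
Change = 4.40% − 3.65% = +0.75 pp.

The unemployment rate changed by +0.75 percentage points.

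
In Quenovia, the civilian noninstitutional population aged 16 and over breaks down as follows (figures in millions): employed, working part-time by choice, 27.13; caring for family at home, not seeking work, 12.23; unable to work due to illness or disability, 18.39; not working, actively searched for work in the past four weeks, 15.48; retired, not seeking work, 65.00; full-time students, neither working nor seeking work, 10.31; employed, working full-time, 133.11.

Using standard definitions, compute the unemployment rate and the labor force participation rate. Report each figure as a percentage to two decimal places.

Employed = 27.13 + 133.11 = 160.24 million.
Unemployed = 15.48 million.
Labor force = 160.24 + 15.48 = 175.72 million.
Not in labor force = 12.23 + 18.39 + 65.00 + 10.31 = 105.93 million (those not working and not actively searching are outside the labor force).
Civilian working-age population = 175.72 + 105.93 = 281.65 million.
Unemployment rate = 15.48 / 175.72 = 8.81%.
Labor force participation rate = 175.72 / 281.65 = 62.39%.

Unemployment rate ≈ 8.81%; labor force participation rate ≈ 62.39%.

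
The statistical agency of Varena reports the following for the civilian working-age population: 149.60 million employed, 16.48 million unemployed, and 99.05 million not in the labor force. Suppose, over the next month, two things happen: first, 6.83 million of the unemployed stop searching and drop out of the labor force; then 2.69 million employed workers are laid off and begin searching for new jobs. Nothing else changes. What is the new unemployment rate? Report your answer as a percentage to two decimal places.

New unemployment rate ≈ 7.75%.

Initially, labor force = 149.60 + 16.48 = 166.08 million, so u = 16.48/166.08 = 9.92%.
After the first change, unemployed and labor force both fall by 6.83 → E = 149.60, U = 9.65, labor force = 159.25 million.
After the second change, employed falls and unemployed rises by 2.69; labor force unchanged → E = 146.91, U = 12.34, labor force = 159.25 million.
New unemployment rate = 12.34 / 159.25 = 7.75%.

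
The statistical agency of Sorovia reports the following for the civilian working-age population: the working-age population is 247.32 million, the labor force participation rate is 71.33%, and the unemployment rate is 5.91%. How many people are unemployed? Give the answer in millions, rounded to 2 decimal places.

Labor force = 0.7133 × 247.32 = 176.41 million.
Unemployed = 0.0591 × 176.41 ≈ 10.43 million.

About 10.43 million are unemployed.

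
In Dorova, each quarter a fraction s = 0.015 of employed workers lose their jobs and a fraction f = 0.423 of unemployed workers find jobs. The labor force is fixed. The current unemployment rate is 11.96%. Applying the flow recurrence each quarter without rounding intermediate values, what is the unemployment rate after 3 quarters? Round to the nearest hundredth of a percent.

Unemployment rate after three quarters ≈ 4.94%.

With a fixed labor force, u_{t+1} = u_t + s·(1−u_t) − f·u_t = u_t·(1−s−f) + s.
Here 1−s−f = 0.562 and s = 0.015.
u_1 = 0.119600 × 0.562 + 0.015 = 0.082215.
u_2 = 0.082215 × 0.562 + 0.015 = 0.061205.
u_3 = 0.061205 × 0.562 + 0.015 = 0.049397.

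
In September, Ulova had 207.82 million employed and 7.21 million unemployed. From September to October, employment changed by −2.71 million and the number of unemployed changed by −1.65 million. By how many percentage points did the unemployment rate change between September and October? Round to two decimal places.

The unemployment rate changed by −0.71 percentage points.

September: labor force = 207.82 + 7.21 = 215.03; u = 7.21/215.03 = 3.35%.
October: labor force = 205.11 + 5.56 = 210.67; u = 5.56/210.67 = 2.64%.
Change = 2.64% − 3.35% = −0.71 pp.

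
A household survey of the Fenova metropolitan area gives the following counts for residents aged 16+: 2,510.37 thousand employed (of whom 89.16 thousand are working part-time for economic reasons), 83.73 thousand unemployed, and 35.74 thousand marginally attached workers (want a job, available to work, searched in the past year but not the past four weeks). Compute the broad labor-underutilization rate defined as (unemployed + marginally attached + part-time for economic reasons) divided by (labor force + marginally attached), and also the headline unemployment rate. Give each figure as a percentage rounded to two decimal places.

Broad underutilization rate ≈ 7.93%; headline unemployment rate ≈ 3.23%.

Labor force = 2,510.37 + 83.73 = 2,594.10 thousand.
Numerator = 83.73 + 35.74 + 89.16 = 208.63 thousand.
Denominator = 2,594.10 + 35.74 = 2,629.84 thousand.
Broad rate = 208.63 / 2,629.84 = 7.93%.
Headline unemployment rate = 83.73 / 2,594.10 = 3.23%.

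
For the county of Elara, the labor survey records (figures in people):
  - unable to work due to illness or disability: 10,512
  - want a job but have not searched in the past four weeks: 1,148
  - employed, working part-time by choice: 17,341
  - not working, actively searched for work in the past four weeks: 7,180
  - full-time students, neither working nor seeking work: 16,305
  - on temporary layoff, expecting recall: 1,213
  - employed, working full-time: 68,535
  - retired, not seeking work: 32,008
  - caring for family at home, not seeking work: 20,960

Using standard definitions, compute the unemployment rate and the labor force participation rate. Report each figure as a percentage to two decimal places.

Unemployment rate ≈ 8.90%; labor force participation rate ≈ 53.81%.

Employed = 17,341 + 68,535 = 85,876.
Unemployed = 7,180 + 1,213 = 8,393 (jobless and actively searching, or on temporary layoff).
Labor force = 85,876 + 8,393 = 94,269.
Not in labor force = 10,512 + 1,148 + 16,305 + 32,008 + 20,960 = 80,933 (those not working and not actively searching are outside the labor force — including those who want a job but have given up searching).
Civilian working-age population = 94,269 + 80,933 = 175,202.
Unemployment rate = 8,393 / 94,269 = 8.90%.
Labor force participation rate = 94,269 / 175,202 = 53.81%.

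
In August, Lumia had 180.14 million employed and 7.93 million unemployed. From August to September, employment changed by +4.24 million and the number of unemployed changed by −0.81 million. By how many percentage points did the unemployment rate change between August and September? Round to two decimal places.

The unemployment rate changed by −0.50 percentage points.

August: labor force = 180.14 + 7.93 = 188.07; u = 7.93/188.07 = 4.22%.
September: labor force = 184.38 + 7.12 = 191.50; u = 7.12/191.50 = 3.72%.
Change = 3.72% − 4.22% = −0.50 pp.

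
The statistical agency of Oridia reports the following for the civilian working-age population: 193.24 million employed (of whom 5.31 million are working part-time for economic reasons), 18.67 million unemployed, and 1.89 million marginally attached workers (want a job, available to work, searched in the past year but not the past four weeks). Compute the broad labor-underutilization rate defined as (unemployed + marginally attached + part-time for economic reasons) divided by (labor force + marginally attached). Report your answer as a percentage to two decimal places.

Labor force = 193.24 + 18.67 = 211.91 million.
Numerator = 18.67 + 1.89 + 5.31 = 25.87 million.
Denominator = 211.91 + 1.89 = 213.80 million.
Broad rate = 25.87 / 213.80 = 12.10%.

Broad underutilization rate ≈ 12.10%.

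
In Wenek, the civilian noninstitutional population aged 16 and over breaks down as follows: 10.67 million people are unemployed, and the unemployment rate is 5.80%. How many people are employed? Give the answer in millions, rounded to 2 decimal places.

Labor force = U / u = 10.67 / 0.0580 ≈ 183.97 million.
Employed = labor force − unemployed = 183.97 − 10.67 = 173.30 million.

About 173.30 million are employed.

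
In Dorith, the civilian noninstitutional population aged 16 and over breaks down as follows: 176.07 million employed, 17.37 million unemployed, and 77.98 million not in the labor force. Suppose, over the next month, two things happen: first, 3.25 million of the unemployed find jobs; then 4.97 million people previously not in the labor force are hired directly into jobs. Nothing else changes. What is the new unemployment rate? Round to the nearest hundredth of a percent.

New unemployment rate ≈ 7.12%.

Initially, labor force = 176.07 + 17.37 = 193.44 million, so u = 17.37/193.44 = 8.98%.
After the first change, unemployed falls and employed rises by 3.25; labor force unchanged → E = 179.32, U = 14.12, labor force = 193.44 million.
After the second change, employed and labor force both rise by 4.97; unemployed unchanged → E = 184.29, U = 14.12, labor force = 198.41 million.
New unemployment rate = 14.12 / 198.41 = 7.12%.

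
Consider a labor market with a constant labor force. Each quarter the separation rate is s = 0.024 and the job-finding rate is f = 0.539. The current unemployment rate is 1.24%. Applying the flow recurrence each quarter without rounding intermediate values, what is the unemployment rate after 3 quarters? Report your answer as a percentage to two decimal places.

With a fixed labor force, u_{t+1} = u_t + s·(1−u_t) − f·u_t = u_t·(1−s−f) + s.
Here 1−s−f = 0.437 and s = 0.024.
u_1 = 0.012400 × 0.437 + 0.024 = 0.029419.
u_2 = 0.029419 × 0.437 + 0.024 = 0.036856.
u_3 = 0.036856 × 0.437 + 0.024 = 0.040106.

Unemployment rate after three quarters ≈ 4.01%.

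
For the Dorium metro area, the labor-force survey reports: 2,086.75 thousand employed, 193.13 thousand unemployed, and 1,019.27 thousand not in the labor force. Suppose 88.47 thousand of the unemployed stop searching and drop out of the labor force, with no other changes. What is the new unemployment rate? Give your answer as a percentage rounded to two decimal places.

Initially, labor force = 2,086.75 + 193.13 = 2,279.88 thousand, so u = 193.13/2,279.88 = 8.47%.
After the change, unemployed and labor force both fall by 88.47 → E = 2,086.75, U = 104.66, labor force = 2,191.41 thousand.
New unemployment rate = 104.66 / 2,191.41 = 4.78%.

New unemployment rate ≈ 4.78%.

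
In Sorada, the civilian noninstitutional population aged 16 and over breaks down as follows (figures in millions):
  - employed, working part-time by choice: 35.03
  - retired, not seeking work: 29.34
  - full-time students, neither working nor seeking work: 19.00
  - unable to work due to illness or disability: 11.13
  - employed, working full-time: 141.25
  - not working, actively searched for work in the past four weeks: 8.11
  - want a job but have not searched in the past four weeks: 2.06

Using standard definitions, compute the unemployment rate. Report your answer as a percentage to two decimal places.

Unemployment rate ≈ 4.40%.

Employed = 35.03 + 141.25 = 176.28 million.
Unemployed = 8.11 million.
Labor force = 176.28 + 8.11 = 184.39 million.
Unemployment rate = 8.11 / 184.39 = 4.40%.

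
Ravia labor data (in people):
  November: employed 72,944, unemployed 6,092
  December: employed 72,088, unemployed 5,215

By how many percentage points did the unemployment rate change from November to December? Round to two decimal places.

The unemployment rate changed by −0.96 percentage points.

November: labor force = 72,944 + 6,092 = 79,036; u = 6,092/79,036 = 7.71%.
December: labor force = 72,088 + 5,215 = 77,303; u = 5,215/77,303 = 6.75%.
Change = 6.75% − 7.71% = −0.96 pp.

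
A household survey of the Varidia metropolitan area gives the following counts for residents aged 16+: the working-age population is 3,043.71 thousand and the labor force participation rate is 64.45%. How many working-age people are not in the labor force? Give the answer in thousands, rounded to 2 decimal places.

Share not in the labor force = 1 − 0.6445 = 0.3555.
Not in labor force = 0.3555 × 3,043.71 ≈ 1,082.04 thousand.

About 1,082.04 thousand are not in the labor force.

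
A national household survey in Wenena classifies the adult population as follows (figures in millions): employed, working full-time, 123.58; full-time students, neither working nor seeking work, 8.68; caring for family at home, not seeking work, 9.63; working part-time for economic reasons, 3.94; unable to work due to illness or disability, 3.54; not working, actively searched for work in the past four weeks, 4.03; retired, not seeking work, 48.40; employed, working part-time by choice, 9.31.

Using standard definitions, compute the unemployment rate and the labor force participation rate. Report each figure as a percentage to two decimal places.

Employed = 123.58 + 3.94 + 9.31 = 136.83 million (anyone who worked, including part-time for economic reasons, counts as employed).
Unemployed = 4.03 million.
Labor force = 136.83 + 4.03 = 140.86 million.
Not in labor force = 8.68 + 9.63 + 3.54 + 48.40 = 70.25 million (those not working and not actively searching are outside the labor force).
Civilian working-age population = 140.86 + 70.25 = 211.11 million.
Unemployment rate = 4.03 / 140.86 = 2.86%.
Labor force participation rate = 140.86 / 211.11 = 66.72%.

Unemployment rate ≈ 2.86%; labor force participation rate ≈ 66.72%.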